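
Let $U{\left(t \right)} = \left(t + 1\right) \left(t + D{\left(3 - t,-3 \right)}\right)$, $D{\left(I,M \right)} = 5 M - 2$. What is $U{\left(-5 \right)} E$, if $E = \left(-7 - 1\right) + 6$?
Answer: $-176$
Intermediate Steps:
$D{\left(I,M \right)} = -2 + 5 M$
$E = -2$ ($E = -8 + 6 = -2$)
$U{\left(t \right)} = \left(1 + t\right) \left(-17 + t\right)$ ($U{\left(t \right)} = \left(t + 1\right) \left(t + \left(-2 + 5 \left(-3\right)\right)\right) = \left(1 + t\right) \left(t - 17\right) = \left(1 + t\right) \left(-17 + t\right)$)
$U{\left(-5 \right)} E = \left(-17 + \left(-5\right)^{2} - -80\right) \left(-2\right) = \left(-17 + 25 + 80\right) \left(-2\right) = 88 \left(-2\right) = -176$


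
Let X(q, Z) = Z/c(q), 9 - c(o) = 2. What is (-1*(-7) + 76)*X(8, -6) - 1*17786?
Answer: -125000/7 ≈ -17857.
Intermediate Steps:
c(o) = 7 (c(o) = 9 - 1*2 = 9 - 2 = 7)
X(q, Z) = Z/7
(-1*(-7) + 76)*X(8, -6) - 1*17786 = (-1*(-7) + 76)*((⅐)*(-6)) - 1*17786 = (7 + 76)*(-6/7) - 17786 = 83*(-6/7) - 17786 = -498/7 - 17786 = -125000/7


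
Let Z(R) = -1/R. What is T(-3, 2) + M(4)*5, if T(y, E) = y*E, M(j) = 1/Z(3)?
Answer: -21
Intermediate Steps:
M(j) = -3 (M(j) = 1/(-1/3) = -3)
T(y, E) = E*y
T(-3, 2) + M(4)*5 = 2*(-3) - 3*5 = -6 - 15 = -21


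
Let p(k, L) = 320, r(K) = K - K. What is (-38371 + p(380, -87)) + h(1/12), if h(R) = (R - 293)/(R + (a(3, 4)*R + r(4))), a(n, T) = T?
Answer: -38754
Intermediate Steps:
r(K) = 0
h(R) = (-293 + R)/(5*R) (h(R) = (R - 293)/(R + (4*R + 0)) = (-293 + R)/(R + 4*R) = (-293 + R)/((5*R)) = (-293 + R)*(1/(5*R)) = (-293 + R)/(5*R))
(-38371 + p(380, -87)) + h(1/12) = (-38371 + 320) + (-293 + 1/12)/(5*(1/12)) = -38051 + (-293 + 1/12)/(5*(1/12)) = -38051 + (⅕)*12*(-3515/12) = -38051 - 703 = -38754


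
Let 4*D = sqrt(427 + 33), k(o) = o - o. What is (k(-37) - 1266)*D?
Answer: -633*sqrt(115) ≈ -6788.2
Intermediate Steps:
k(o) = 0
D = sqrt(115)/2 (D = sqrt(427 + 33)/4 = sqrt(460)/4 = (2*sqrt(115))/4 = sqrt(115)/2 ≈ 5.3619)
(k(-37) - 1266)*D = (0 - 1266)*(sqrt(115)/2) = -633*sqrt(115)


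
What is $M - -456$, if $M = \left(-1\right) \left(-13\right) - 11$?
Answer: $458$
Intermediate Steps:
$M = 2$ ($M = 13 - 11 = 2$)
$M - -456 = 2 - -456 = 2 + 456 = 458$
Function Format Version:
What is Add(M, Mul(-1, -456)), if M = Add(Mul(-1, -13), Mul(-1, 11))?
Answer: 458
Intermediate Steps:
M = 2 (M = Add(13, -11) = 2)
Add(M, Mul(-1, -456)) = Add(2, Mul(-1, -456)) = Add(2, 456) = 458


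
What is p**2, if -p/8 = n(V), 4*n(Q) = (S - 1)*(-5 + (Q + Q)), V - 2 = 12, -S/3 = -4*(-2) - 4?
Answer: 357604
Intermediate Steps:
S = -12 (S = -3*(-4*(-2) - 4) = -3*(8 - 4) = -3*4 = -12)
V = 14 (V = 2 + 12 = 14)
n(Q) = 65/4 - 13*Q/2 (n(Q) = ((-12 - 1)*(-5 + (Q + Q)))/4 = (-13*(-5 + 2*Q))/4 = (65 - 26*Q)/4 = 65/4 - 13*Q/2)
p = 598 (p = -8*(65/4 - 13/2*14) = -8*(65/4 - 91) = -8*(-299/4) = 598)
p**2 = 598**2 = 357604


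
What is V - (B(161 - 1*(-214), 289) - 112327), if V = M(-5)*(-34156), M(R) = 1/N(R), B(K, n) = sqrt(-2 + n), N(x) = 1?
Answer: 78171 - sqrt(287) ≈ 78154.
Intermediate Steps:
M(R) = 1 (M(R) = 1/1 = 1)
V = -34156 (V = 1*(-34156) = -34156)
V - (B(161 - 1*(-214), 289) - 112327) = -34156 - (sqrt(-2 + 289) - 112327) = -34156 - (sqrt(287) - 112327) = -34156 - (-112327 + sqrt(287)) = -34156 + (112327 - sqrt(287)) = 78171 - sqrt(287)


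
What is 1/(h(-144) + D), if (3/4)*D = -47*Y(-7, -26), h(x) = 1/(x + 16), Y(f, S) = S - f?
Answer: 384/457213 ≈ 0.00083987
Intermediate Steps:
h(x) = 1/(16 + x)
D = 3572/3 (D = 4*(-47*(-26 - 1*(-7)))/3 = 4*(-47*(-26 + 7))/3 = 4*(-47*(-19))/3 = (4/3)*893 = 3572/3 ≈ 1190.7)
1/(h(-144) + D) = 1/(1/(16 - 144) + 3572/3) = 1/(1/(-128) + 3572/3) = 1/(-1/128 + 3572/3) = 1/(457213/384) = 384/457213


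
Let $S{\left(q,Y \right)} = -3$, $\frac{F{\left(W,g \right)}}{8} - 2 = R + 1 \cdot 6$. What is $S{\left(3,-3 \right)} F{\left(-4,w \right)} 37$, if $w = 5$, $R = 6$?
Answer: $-12432$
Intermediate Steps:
$F{\left(W,g \right)} = 112$ ($F{\left(W,g \right)} = 16 + 8 \left(6 + 1 \cdot 6\right) = 16 + 8 \left(6 + 6\right) = 16 + 8 \cdot 12 = 16 + 96 = 112$)
$S{\left(3,-3 \right)} F{\left(-4,w \right)} 37 = \left(-3\right) 112 \cdot 37 = \left(-336\right) 37 = -12432$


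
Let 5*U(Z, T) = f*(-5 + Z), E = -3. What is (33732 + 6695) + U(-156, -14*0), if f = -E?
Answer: 201652/5 ≈ 40330.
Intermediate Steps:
f = 3 (f = -1*(-3) = 3)
U(Z, T) = -3 + 3*Z/5 (U(Z, T) = (3*(-5 + Z))/5 = (-15 + 3*Z)/5 = -3 + 3*Z/5)
(33732 + 6695) + U(-156, -14*0) = (33732 + 6695) + (-3 + (⅗)*(-156)) = 40427 + (-3 - 468/5) = 40427 - 483/5 = 201652/5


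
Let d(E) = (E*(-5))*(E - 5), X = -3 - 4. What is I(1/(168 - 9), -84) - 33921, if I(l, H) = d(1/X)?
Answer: -1662309/49 ≈ -33925.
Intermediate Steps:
X = -7
d(E) = -5*E*(-5 + E) (d(E) = (-5*E)*(-5 + E) = -5*E*(-5 + E))
I(l, H) = -180/49 (I(l, H) = 5*(5 - 1/(-7))/(-7) = 5*(-⅐)*(5 - 1*(-⅐)) = 5*(-⅐)*(5 + ⅐) = 5*(-⅐)*(36/7) = -180/49)
I(1/(168 - 9), -84) - 33921 = -180/49 - 33921 = -1662309/49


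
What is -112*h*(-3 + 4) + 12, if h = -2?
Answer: 236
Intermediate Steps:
-112*h*(-3 + 4) + 12 = -(-224)*(-3 + 4) + 12 = -(-224) + 12 = -112*(-2) + 12 = 224 + 12 = 236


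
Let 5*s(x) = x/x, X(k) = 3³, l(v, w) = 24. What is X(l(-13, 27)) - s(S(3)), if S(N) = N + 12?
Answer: 134/5 ≈ 26.800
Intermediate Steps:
S(N) = 12 + N
X(k) = 27
s(x) = ⅕ (s(x) = (x/x)/5 = (⅕)*1 = ⅕)
X(l(-13, 27)) - s(S(3)) = 27 - 1*⅕ = 27 - ⅕ = 134/5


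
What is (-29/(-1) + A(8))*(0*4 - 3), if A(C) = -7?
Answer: -66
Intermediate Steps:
(-29/(-1) + A(8))*(0*4 - 3) = (-29/(-1) - 7)*(0*4 - 3) = (-29*(-1) - 7)*(0 - 3) = (29 - 7)*(-3) = 22*(-3) = -66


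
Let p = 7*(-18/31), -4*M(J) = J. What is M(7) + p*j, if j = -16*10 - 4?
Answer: 82439/124 ≈ 664.83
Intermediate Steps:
M(J) = -J/4
j = -164 (j = -160 - 4 = -164)
p = -126/31 (p = 7*(-18*1/31) = 7*(-18/31) = -126/31 ≈ -4.0645)
M(7) + p*j = -¼*7 - 126/31*(-164) = -7/4 + 20664/31 = 82439/124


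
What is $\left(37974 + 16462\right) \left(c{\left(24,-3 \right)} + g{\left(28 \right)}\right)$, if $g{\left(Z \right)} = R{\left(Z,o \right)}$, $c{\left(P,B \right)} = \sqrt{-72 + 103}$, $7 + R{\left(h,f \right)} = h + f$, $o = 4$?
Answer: $1360900 + 54436 \sqrt{31} \approx 1.664 \cdot 10^{6}$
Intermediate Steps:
$R{\left(h,f \right)} = -7 + f + h$ ($R{\left(h,f \right)} = -7 + \left(h + f\right) = -7 + \left(f + h\right) = -7 + f + h$)
$c{\left(P,B \right)} = \sqrt{31}$
$g{\left(Z \right)} = -3 + Z$ ($g{\left(Z \right)} = -7 + 4 + Z = -3 + Z$)
$\left(37974 + 16462\right) \left(c{\left(24,-3 \right)} + g{\left(28 \right)}\right) = \left(37974 + 16462\right) \left(\sqrt{31} + \left(-3 + 28\right)\right) = 54436 \left(\sqrt{31} + 25\right) = 54436 \left(25 + \sqrt{31}\right) = 1360900 + 54436 \sqrt{31}$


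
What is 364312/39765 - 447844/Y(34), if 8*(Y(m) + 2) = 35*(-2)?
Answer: 71249732056/1709895 ≈ 41669.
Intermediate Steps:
Y(m) = -43/4 (Y(m) = -2 + (35*(-2))/8 = -2 + (⅛)*(-70) = -2 - 35/4 = -43/4)
364312/39765 - 447844/Y(34) = 364312/39765 - 447844/(-43/4) = 364312*(1/39765) - 447844*(-4/43) = 364312/39765 + 1791376/43 = 71249732056/1709895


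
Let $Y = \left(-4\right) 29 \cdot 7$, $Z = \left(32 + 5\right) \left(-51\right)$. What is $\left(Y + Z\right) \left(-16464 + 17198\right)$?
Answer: $-1981066$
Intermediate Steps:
$Z = -1887$ ($Z = 37 \left(-51\right) = -1887$)
$Y = -812$ ($Y = \left(-116\right) 7 = -812$)
$\left(Y + Z\right) \left(-16464 + 17198\right) = \left(-812 - 1887\right) \left(-16464 + 17198\right) = \left(-2699\right) 734 = -1981066$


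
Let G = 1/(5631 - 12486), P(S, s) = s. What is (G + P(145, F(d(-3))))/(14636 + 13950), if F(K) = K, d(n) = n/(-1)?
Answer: 10282/97978515 ≈ 0.00010494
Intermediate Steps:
d(n) = -n (d(n) = n*(-1) = -n)
G = -1/6855 (G = 1/(-6855) = -1/6855 ≈ -0.00014588)
(G + P(145, F(d(-3))))/(14636 + 13950) = (-1/6855 - 1*(-3))/(14636 + 13950) = (-1/6855 + 3)/28586 = (20564/6855)*(1/28586) = 10282/97978515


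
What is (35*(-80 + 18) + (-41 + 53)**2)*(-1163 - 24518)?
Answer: 52029706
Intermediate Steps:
(35*(-80 + 18) + (-41 + 53)**2)*(-1163 - 24518) = (35*(-62) + 12**2)*(-25681) = (-2170 + 144)*(-25681) = -2026*(-25681) = 52029706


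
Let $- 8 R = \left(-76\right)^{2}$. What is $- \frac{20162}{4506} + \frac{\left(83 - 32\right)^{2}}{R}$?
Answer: $- \frac{13138535}{1626666} \approx -8.077$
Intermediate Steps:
$R = -722$ ($R = - \frac{\left(-76\right)^{2}}{8} = \left(- \frac{1}{8}\right) 5776 = -722$)
$- \frac{20162}{4506} + \frac{\left(83 - 32\right)^{2}}{R} = - \frac{20162}{4506} + \frac{\left(83 - 32\right)^{2}}{-722} = \left(-20162\right) \frac{1}{4506} + 51^{2} \left(- \frac{1}{722}\right) = - \frac{10081}{2253} + 2601 \left(- \frac{1}{722}\right) = - \frac{10081}{2253} - \frac{2601}{722} = - \frac{13138535}{1626666}$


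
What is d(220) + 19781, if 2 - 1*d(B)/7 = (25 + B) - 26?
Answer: 18262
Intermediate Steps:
d(B) = 21 - 7*B (d(B) = 14 - 7*((25 + B) - 26) = 14 - 7*(-1 + B) = 14 + (7 - 7*B) = 21 - 7*B)
d(220) + 19781 = (21 - 7*220) + 19781 = (21 - 1540) + 19781 = -1519 + 19781 = 18262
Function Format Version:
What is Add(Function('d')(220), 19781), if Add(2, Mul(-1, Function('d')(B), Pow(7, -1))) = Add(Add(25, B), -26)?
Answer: 18262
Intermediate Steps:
Function('d')(B) = Add(21, Mul(-7, B)) (Function('d')(B) = Add(14, Mul(-7, Add(Add(25, B), -26))) = Add(14, Mul(-7, Add(-1, B))) = Add(14, Add(7, Mul(-7, B))) = Add(21, Mul(-7, B)))
Add(Function('d')(220), 19781) = Add(Add(21, Mul(-7, 220)), 19781) = Add(Add(21, -1540), 19781) = Add(-1519, 19781) = 18262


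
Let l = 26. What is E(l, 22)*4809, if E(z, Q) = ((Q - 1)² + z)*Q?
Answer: 49407666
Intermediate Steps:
E(z, Q) = Q*(z + (-1 + Q)²) (E(z, Q) = ((-1 + Q)² + z)*Q = (z + (-1 + Q)²)*Q = Q*(z + (-1 + Q)²))
E(l, 22)*4809 = (22*(26 + (-1 + 22)²))*4809 = (22*(26 + 21²))*4809 = (22*(26 + 441))*4809 = (22*467)*4809 = 10274*4809 = 49407666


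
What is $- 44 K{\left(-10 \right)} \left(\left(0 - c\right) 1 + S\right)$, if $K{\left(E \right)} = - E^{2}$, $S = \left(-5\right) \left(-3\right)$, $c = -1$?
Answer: $70400$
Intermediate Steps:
$S = 15$
$- 44 K{\left(-10 \right)} \left(\left(0 - c\right) 1 + S\right) = - 44 \left(- \left(-10\right)^{2}\right) \left(\left(0 - -1\right) 1 + 15\right) = - 44 \left(\left(-1\right) 100\right) \left(\left(0 + 1\right) 1 + 15\right) = \left(-44\right) \left(-100\right) \left(1 \cdot 1 + 15\right) = 4400 \left(1 + 15\right) = 4400 \cdot 16 = 70400$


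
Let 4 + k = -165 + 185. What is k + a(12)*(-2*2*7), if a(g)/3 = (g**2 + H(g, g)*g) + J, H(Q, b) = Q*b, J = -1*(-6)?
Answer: -157736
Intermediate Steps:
J = 6
k = 16 (k = -4 + (-165 + 185) = -4 + 20 = 16)
a(g) = 18 + 3*g**2 + 3*g**3 (a(g) = 3*((g**2 + (g*g)*g) + 6) = 3*((g**2 + g**2*g) + 6) = 3*((g**2 + g**3) + 6) = 3*(6 + g**2 + g**3) = 18 + 3*g**2 + 3*g**3)
k + a(12)*(-2*2*7) = 16 + (18 + 3*12**2 + 3*12**3)*(-2*2*7) = 16 + (18 + 3*144 + 3*1728)*(-4*7) = 16 + (18 + 432 + 5184)*(-28) = 16 + 5634*(-28) = 16 - 157752 = -157736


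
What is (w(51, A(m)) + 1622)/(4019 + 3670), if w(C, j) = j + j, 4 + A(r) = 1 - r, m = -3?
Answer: 1622/7689 ≈ 0.21095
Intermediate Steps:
A(r) = -3 - r (A(r) = -4 + (1 - r) = -3 - r)
w(C, j) = 2*j
(w(51, A(m)) + 1622)/(4019 + 3670) = (2*(-3 - 1*(-3)) + 1622)/(4019 + 3670) = (2*(-3 + 3) + 1622)/7689 = (2*0 + 1622)*(1/7689) = (0 + 1622)*(1/7689) = 1622*(1/7689) = 1622/7689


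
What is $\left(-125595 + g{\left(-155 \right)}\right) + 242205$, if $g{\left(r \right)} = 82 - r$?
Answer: $116847$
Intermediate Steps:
$\left(-125595 + g{\left(-155 \right)}\right) + 242205 = \left(-125595 + \left(82 - -155\right)\right) + 242205 = \left(-125595 + \left(82 + 155\right)\right) + 242205 = \left(-125595 + 237\right) + 242205 = -125358 + 242205 = 116847$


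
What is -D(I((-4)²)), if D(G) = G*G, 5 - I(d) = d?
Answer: -121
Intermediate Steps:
I(d) = 5 - d
D(G) = G²
-D(I((-4)²)) = -(5 - 1*(-4)²)² = -(5 - 1*16)² = -(5 - 16)² = -1*(-11)² = -1*121 = -121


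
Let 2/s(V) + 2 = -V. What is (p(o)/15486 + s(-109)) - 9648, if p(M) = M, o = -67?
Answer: -15986731493/1657002 ≈ -9648.0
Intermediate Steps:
s(V) = 2/(-2 - V)
(p(o)/15486 + s(-109)) - 9648 = (-67/15486 - 2/(2 - 109)) - 9648 = (-67*1/15486 - 2/(-107)) - 9648 = (-67/15486 - 2*(-1/107)) - 9648 = (-67/15486 + 2/107) - 9648 = 23803/1657002 - 9648 = -15986731493/1657002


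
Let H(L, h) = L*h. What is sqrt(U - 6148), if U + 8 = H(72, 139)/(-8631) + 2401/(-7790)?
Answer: I*sqrt(343648360311051390)/7470610 ≈ 78.469*I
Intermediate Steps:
U = -70729919/7470610 (U = -8 + ((72*139)/(-8631) + 2401/(-7790)) = -8 + (10008*(-1/8631) + 2401*(-1/7790)) = -8 + (-1112/959 - 2401/7790) = -8 - 10965039/7470610 = -70729919/7470610 ≈ -9.4678)
sqrt(U - 6148) = sqrt(-70729919/7470610 - 6148) = sqrt(-46000040199/7470610) = I*sqrt(343648360311051390)/7470610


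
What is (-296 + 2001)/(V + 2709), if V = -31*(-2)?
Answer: 1705/2771 ≈ 0.61530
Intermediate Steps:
V = 62
(-296 + 2001)/(V + 2709) = (-296 + 2001)/(62 + 2709) = 1705/2771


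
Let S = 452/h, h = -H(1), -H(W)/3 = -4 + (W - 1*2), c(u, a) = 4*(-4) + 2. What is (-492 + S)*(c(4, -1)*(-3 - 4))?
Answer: -767536/15 ≈ -51169.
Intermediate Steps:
c(u, a) = -14 (c(u, a) = -16 + 2 = -14)
H(W) = 18 - 3*W (H(W) = -3*(-4 + (W - 1*2)) = -3*(-4 + (W - 2)) = -3*(-4 + (-2 + W)) = -3*(-6 + W) = 18 - 3*W)
h = -15 (h = -(18 - 3*1) = -(18 - 3) = -1*15 = -15)
S = -452/15 (S = 452/(-15) = 452*(-1/15) = -452/15 ≈ -30.133)
(-492 + S)*(c(4, -1)*(-3 - 4)) = (-492 - 452/15)*(-14*(-3 - 4)) = -(-109648)*(-7)/15 = -7832/15*98 = -767536/15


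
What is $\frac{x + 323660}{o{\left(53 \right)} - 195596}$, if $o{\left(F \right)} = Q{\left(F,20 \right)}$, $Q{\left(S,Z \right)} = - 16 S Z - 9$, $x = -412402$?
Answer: $\frac{88742}{212565} \approx 0.41748$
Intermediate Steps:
$Q{\left(S,Z \right)} = -9 - 16 S Z$ ($Q{\left(S,Z \right)} = - 16 S Z - 9 = -9 - 16 S Z$)
$o{\left(F \right)} = -9 - 320 F$ ($o{\left(F \right)} = -9 - 16 F 20 = -9 - 320 F$)
$\frac{x + 323660}{o{\left(53 \right)} - 195596} = \frac{-412402 + 323660}{\left(-9 - 16960\right) - 195596} = - \frac{88742}{\left(-9 - 16960\right) - 195596} = - \frac{88742}{-16969 - 195596} = - \frac{88742}{-212565} = \left(-88742\right) \left(- \frac{1}{212565}\right) = \frac{88742}{212565}$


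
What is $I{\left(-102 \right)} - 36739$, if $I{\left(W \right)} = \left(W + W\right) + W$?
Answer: $-37045$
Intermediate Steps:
$I{\left(W \right)} = 3 W$ ($I{\left(W \right)} = 2 W + W = 3 W$)
$I{\left(-102 \right)} - 36739 = 3 \left(-102\right) - 36739 = -306 - 36739 = -37045$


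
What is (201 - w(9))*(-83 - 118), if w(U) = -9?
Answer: -42210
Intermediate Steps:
(201 - w(9))*(-83 - 118) = (201 - 1*(-9))*(-83 - 118) = (201 + 9)*(-201) = 210*(-201) = -42210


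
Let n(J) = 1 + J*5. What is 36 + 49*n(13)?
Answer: 3270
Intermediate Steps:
n(J) = 1 + 5*J
36 + 49*n(13) = 36 + 49*(1 + 5*13) = 36 + 49*(1 + 65) = 36 + 49*66 = 36 + 3234 = 3270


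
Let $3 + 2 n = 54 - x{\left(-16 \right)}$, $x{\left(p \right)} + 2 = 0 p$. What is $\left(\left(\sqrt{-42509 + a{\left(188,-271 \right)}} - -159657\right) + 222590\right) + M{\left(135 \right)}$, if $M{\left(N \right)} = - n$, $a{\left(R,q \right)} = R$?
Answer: $\frac{764441}{2} + i \sqrt{42321} \approx 3.8222 \cdot 10^{5} + 205.72 i$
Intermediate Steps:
$x{\left(p \right)} = -2$ ($x{\left(p \right)} = -2 + 0 p = -2 + 0 = -2$)
$n = \frac{53}{2}$ ($n = - \frac{3}{2} + \frac{54 - -2}{2} = - \frac{3}{2} + \frac{54 + 2}{2} = - \frac{3}{2} + \frac{1}{2} \cdot 56 = - \frac{3}{2} + 28 = \frac{53}{2} \approx 26.5$)
$M{\left(N \right)} = - \frac{53}{2}$ ($M{\left(N \right)} = \left(-1\right) \frac{53}{2} = - \frac{53}{2}$)
$\left(\left(\sqrt{-42509 + a{\left(188,-271 \right)}} - -159657\right) + 222590\right) + M{\left(135 \right)} = \left(\left(\sqrt{-42509 + 188} - -159657\right) + 222590\right) - \frac{53}{2} = \left(\left(\sqrt{-42321} + 159657\right) + 222590\right) - \frac{53}{2} = \left(\left(i \sqrt{42321} + 159657\right) + 222590\right) - \frac{53}{2} = \left(\left(159657 + i \sqrt{42321}\right) + 222590\right) - \frac{53}{2} = \left(382247 + i \sqrt{42321}\right) - \frac{53}{2} = \frac{764441}{2} + i \sqrt{42321}$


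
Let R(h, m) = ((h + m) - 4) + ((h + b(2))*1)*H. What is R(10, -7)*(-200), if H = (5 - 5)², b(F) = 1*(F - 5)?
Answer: 200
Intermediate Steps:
b(F) = -5 + F (b(F) = 1*(-5 + F) = -5 + F)
H = 0 (H = 0² = 0)
R(h, m) = -4 + h + m (R(h, m) = ((h + m) - 4) + ((h + (-5 + 2))*1)*0 = (-4 + h + m) + ((h - 3)*1)*0 = (-4 + h + m) + ((-3 + h)*1)*0 = (-4 + h + m) + (-3 + h)*0 = (-4 + h + m) + 0 = -4 + h + m)
R(10, -7)*(-200) = (-4 + 10 - 7)*(-200) = -1*(-200) = 200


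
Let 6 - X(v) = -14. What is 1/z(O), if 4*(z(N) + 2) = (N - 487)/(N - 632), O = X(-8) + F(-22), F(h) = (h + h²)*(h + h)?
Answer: -16752/29345 ≈ -0.57086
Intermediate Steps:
X(v) = 20 (X(v) = 6 - 1*(-14) = 6 + 14 = 20)
F(h) = 2*h*(h + h²) (F(h) = (h + h²)*(2*h) = 2*h*(h + h²))
O = -20308 (O = 20 + 2*(-22)²*(1 - 22) = 20 + 2*484*(-21) = 20 - 20328 = -20308)
z(N) = -2 + (-487 + N)/(4*(-632 + N)) (z(N) = -2 + ((N - 487)/(N - 632))/4 = -2 + ((-487 + N)/(-632 + N))/4 = -2 + (-487 + N)/(4*(-632 + N)))
1/z(O) = 1/((4569 - 7*(-20308))/(4*(-632 - 20308))) = 1/((¼)*(4569 + 142156)/(-20940)) = 1/((¼)*(-1/20940)*146725) = 1/(-29345/16752) = -16752/29345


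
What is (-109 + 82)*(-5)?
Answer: 135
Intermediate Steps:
(-109 + 82)*(-5) = -27*(-5) = 135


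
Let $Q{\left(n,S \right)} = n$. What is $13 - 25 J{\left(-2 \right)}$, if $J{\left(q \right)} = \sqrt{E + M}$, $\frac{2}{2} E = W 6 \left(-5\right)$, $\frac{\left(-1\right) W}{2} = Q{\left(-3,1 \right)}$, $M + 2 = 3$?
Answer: $13 - 25 i \sqrt{179} \approx 13.0 - 334.48 i$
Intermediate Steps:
$M = 1$ ($M = -2 + 3 = 1$)
$W = 6$ ($W = \left(-2\right) \left(-3\right) = 6$)
$E = -180$ ($E = 6 \cdot 6 \left(-5\right) = 6 \left(-30\right) = -180$)
$J{\left(q \right)} = i \sqrt{179}$ ($J{\left(q \right)} = \sqrt{-180 + 1} = \sqrt{-179} = i \sqrt{179}$)
$13 - 25 J{\left(-2 \right)} = 13 - 25 i \sqrt{179}$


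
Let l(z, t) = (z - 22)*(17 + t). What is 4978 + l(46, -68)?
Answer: 3754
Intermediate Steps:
l(z, t) = (-22 + z)*(17 + t)
4978 + l(46, -68) = 4978 + (-374 - 22*(-68) + 17*46 - 68*46) = 4978 + (-374 + 1496 + 782 - 3128) = 4978 - 1224 = 3754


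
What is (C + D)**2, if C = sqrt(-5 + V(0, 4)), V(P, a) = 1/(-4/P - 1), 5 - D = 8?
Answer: (3 - I*sqrt(5))**2 ≈ 4.0 - 13.416*I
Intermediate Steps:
D = -3 (D = 5 - 1*8 = 5 - 8 = -3)
V(P, a) = 1/(-1 - 4/P)
C = I*sqrt(5) (C = sqrt(-5 - 1*0/(4 + 0)) = sqrt(-5 - 1*0/4) = sqrt(-5 - 1*0*1/4) = sqrt(-5 + 0) = sqrt(-5) = I*sqrt(5) ≈ 2.2361*I)
(C + D)**2 = (I*sqrt(5) - 3)**2 = (-3 + I*sqrt(5))**2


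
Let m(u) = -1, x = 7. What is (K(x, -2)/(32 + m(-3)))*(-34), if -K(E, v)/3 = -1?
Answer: -102/31 ≈ -3.2903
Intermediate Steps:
K(E, v) = 3 (K(E, v) = -3*(-1) = 3)
(K(x, -2)/(32 + m(-3)))*(-34) = (3/(32 - 1))*(-34) = (3/31)*(-34) = -102/31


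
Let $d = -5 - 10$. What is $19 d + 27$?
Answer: $-258$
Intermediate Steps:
$d = -15$
$19 d + 27 = 19 \left(-15\right) + 27 = -285 + 27 = -258$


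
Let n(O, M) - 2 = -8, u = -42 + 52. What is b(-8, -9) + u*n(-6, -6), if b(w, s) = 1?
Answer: -59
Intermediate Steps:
u = 10
n(O, M) = -6 (n(O, M) = 2 - 8 = -6)
b(-8, -9) + u*n(-6, -6) = 1 + 10*(-6) = 1 - 60 = -59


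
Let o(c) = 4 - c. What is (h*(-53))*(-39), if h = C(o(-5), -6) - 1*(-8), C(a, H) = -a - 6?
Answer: -14469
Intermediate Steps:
C(a, H) = -6 - a
h = -7 (h = (-6 - (4 - 1*(-5))) - 1*(-8) = (-6 - (4 + 5)) + 8 = (-6 - 1*9) + 8 = (-6 - 9) + 8 = -15 + 8 = -7)
(h*(-53))*(-39) = -7*(-53)*(-39) = 371*(-39) = -14469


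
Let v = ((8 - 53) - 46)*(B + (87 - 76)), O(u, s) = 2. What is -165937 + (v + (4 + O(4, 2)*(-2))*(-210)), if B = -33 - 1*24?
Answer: -161751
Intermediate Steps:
B = -57 (B = -33 - 24 = -57)
v = 4186 (v = ((8 - 53) - 46)*(-57 + (87 - 76)) = (-45 - 46)*(-57 + 11) = -91*(-46) = 4186)
-165937 + (v + (4 + O(4, 2)*(-2))*(-210)) = -165937 + (4186 + (4 + 2*(-2))*(-210)) = -165937 + (4186 + (4 - 4)*(-210)) = -165937 + (4186 + 0*(-210)) = -165937 + (4186 + 0) = -165937 + 4186 = -161751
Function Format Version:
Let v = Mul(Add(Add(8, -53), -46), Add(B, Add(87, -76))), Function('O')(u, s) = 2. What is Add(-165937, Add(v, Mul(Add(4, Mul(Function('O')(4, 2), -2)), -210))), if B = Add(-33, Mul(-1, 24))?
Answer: -161751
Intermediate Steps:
B = -57 (B = Add(-33, -24) = -57)
v = 4186 (v = Mul(Add(Add(8, -53), -46), Add(-57, Add(87, -76))) = Mul(Add(-45, -46), Add(-57, 11)) = Mul(-91, -46) = 4186)
Add(-165937, Add(v, Mul(Add(4, Mul(Function('O')(4, 2), -2)), -210))) = Add(-165937, Add(4186, Mul(Add(4, Mul(2, -2)), -210))) = Add(-165937, Add(4186, Mul(Add(4, -4), -210))) = Add(-165937, Add(4186, Mul(0, -210))) = Add(-165937, Add(4186, 0)) = Add(-165937, 4186) = -161751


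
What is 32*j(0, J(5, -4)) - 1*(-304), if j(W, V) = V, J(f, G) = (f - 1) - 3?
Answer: 336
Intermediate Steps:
J(f, G) = -4 + f (J(f, G) = (-1 + f) - 3 = -4 + f)
32*j(0, J(5, -4)) - 1*(-304) = 32*(-4 + 5) - 1*(-304) = 32*1 + 304 = 32 + 304 = 336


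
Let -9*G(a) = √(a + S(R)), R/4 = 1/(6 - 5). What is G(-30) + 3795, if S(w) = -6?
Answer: 3795 - 2*I/3 ≈ 3795.0 - 0.66667*I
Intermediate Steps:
R = 4 (R = 4/(6 - 5) = 4/1 = 4*1 = 4)
G(a) = -√(-6 + a)/9 (G(a) = -√(a - 6)/9 = -√(-6 + a)/9)
G(-30) + 3795 = -√(-6 - 30)/9 + 3795 = -2*I/3 + 3795 = 3795 - 2*I/3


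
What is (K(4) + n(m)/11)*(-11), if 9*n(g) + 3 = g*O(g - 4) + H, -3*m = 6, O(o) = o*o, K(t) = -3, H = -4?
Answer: 376/9 ≈ 41.778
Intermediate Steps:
O(o) = o²
m = -2 (m = -⅓*6 = -2)
n(g) = -7/9 + g*(-4 + g)²/9 (n(g) = -⅓ + (g*(g - 4)² - 4)/9 = -⅓ + (g*(-4 + g)² - 4)/9 = -⅓ + (-4 + g*(-4 + g)²)/9 = -⅓ + (-4/9 + g*(-4 + g)²/9) = -7/9 + g*(-4 + g)²/9)
(K(4) + n(m)/11)*(-11) = (-3 + (-7/9 + (⅑)*(-2)*(-4 - 2)²)/11)*(-11) = (-3 + (-7/9 + (⅑)*(-2)*(-6)²)*(1/11))*(-11) = (-3 + (-7/9 + (⅑)*(-2)*36)*(1/11))*(-11) = (-3 + (-7/9 - 8)*(1/11))*(-11) = (-3 - 79/9*1/11)*(-11) = (-3 - 79/99)*(-11) = -376/99*(-11) = 376/9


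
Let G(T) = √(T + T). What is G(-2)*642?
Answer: 1284*I ≈ 1284.0*I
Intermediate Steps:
G(T) = √2*√T (G(T) = √(2*T) = √2*√T)
G(-2)*642 = (√2*√(-2))*642 = (√2*(I*√2))*642 = (2*I)*642 = 1284*I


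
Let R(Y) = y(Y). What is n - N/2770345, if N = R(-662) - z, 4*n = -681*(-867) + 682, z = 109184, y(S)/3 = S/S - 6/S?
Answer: 542037755077863/3667936780 ≈ 1.4778e+5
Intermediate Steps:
y(S) = 3 - 18/S (y(S) = 3*(S/S - 6/S) = 3*(1 - 6/S) = 3 - 18/S)
R(Y) = 3 - 18/Y
n = 591109/4 (n = (-681*(-867) + 682)/4 = (590427 + 682)/4 = (¼)*591109 = 591109/4 ≈ 1.4778e+5)
N = -36138902/331 (N = (3 - 18/(-662)) - 1*109184 = (3 - 18*(-1/662)) - 109184 = (3 + 9/331) - 109184 = 1002/331 - 109184 = -36138902/331 ≈ -1.0918e+5)
n - N/2770345 = 591109/4 - (-36138902)/(331*2770345) = 591109/4 - 1*(-36138902/916984195) = 591109/4 + 36138902/916984195 = 542037755077863/3667936780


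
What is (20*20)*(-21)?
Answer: -8400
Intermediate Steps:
(20*20)*(-21) = 400*(-21) = -8400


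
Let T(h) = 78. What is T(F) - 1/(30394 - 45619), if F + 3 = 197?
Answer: 1187551/15225 ≈ 78.000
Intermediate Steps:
F = 194 (F = -3 + 197 = 194)
T(F) - 1/(30394 - 45619) = 78 - 1/(30394 - 45619) = 78 - 1/(-15225) = 78 - 1*(-1/15225) = 78 + 1/15225 = 1187551/15225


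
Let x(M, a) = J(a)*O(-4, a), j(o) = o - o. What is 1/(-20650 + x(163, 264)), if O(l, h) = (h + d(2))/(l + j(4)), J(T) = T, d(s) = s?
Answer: -1/38206 ≈ -2.6174e-5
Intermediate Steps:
j(o) = 0
O(l, h) = (2 + h)/l (O(l, h) = (h + 2)/(l + 0) = (2 + h)/l)
x(M, a) = a*(-1/2 - a/4) (x(M, a) = a*((2 + a)/(-4)) = a*(-(2 + a)/4) = a*(-1/2 - a/4))
1/(-20650 + x(163, 264)) = 1/(-20650 + (1/4)*264*(-2 - 1*264)) = 1/(-20650 + (1/4)*264*(-2 - 264)) = 1/(-20650 + (1/4)*264*(-266)) = 1/(-20650 - 17556) = 1/(-38206) = -1/38206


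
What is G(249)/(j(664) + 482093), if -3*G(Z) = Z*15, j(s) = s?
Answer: -415/160919 ≈ -0.0025789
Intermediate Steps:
G(Z) = -5*Z (G(Z) = -Z*15/3 = -5*Z)
G(249)/(j(664) + 482093) = (-5*249)/(664 + 482093) = -1245/482757 = -1245*1/482757 = -415/160919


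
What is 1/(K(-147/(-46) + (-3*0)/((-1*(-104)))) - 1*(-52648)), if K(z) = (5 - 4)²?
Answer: 1/52649 ≈ 1.8994e-5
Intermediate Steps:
K(z) = 1 (K(z) = 1² = 1)
1/(K(-147/(-46) + (-3*0)/((-1*(-104)))) - 1*(-52648)) = 1/(1 - 1*(-52648)) = 1/(1 + 52648) = 1/52649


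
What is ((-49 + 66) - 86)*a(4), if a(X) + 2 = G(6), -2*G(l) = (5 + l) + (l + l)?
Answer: 1863/2 ≈ 931.50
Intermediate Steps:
G(l) = -5/2 - 3*l/2 (G(l) = -((5 + l) + (l + l))/2 = -((5 + l) + 2*l)/2 = -(5 + 3*l)/2 = -5/2 - 3*l/2)
a(X) = -27/2 (a(X) = -2 + (-5/2 - 3/2*6) = -2 + (-5/2 - 9) = -2 - 23/2 = -27/2)
((-49 + 66) - 86)*a(4) = ((-49 + 66) - 86)*(-27/2) = (17 - 86)*(-27/2) = -69*(-27/2) = 1863/2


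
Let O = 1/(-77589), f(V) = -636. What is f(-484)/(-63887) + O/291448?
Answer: 14381968978705/1444686880855464 ≈ 0.0099551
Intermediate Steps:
O = -1/77589 ≈ -1.2888e-5
f(-484)/(-63887) + O/291448 = -636/(-63887) - 1/77589/291448 = -636*(-1/63887) - 1/77589*1/291448 = 636/63887 - 1/22613158872 = 14381968978705/1444686880855464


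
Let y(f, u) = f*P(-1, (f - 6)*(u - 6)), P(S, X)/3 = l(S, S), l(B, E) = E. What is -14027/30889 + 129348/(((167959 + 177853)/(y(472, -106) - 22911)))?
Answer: -24300421341142/2670446717 ≈ -9099.8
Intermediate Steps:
P(S, X) = 3*S
y(f, u) = -3*f (y(f, u) = f*(3*(-1)) = f*(-3) = -3*f)
-14027/30889 + 129348/(((167959 + 177853)/(y(472, -106) - 22911))) = -14027/30889 + 129348/(((167959 + 177853)/(-3*472 - 22911))) = -14027*1/30889 + 129348/((345812/(-1416 - 22911))) = -14027/30889 + 129348/((345812/(-24327))) = -14027/30889 + 129348/((345812*(-1/24327))) = -14027/30889 + 129348/(-345812/24327) = -14027/30889 + 129348*(-24327/345812) = -14027/30889 - 786662199/86453 = -24300421341142/2670446717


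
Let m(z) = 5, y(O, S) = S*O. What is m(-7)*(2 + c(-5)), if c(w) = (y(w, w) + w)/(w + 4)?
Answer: -90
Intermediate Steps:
y(O, S) = O*S
c(w) = (w + w²)/(4 + w) (c(w) = (w*w + w)/(w + 4) = (w² + w)/(4 + w) = (w + w²)/(4 + w))
m(-7)*(2 + c(-5)) = 5*(2 - 5*(1 - 5)/(4 - 5)) = 5*(2 - 5*(-4)/(-1)) = 5*(2 - 5*(-1)*(-4)) = 5*(2 - 20) = 5*(-18) = -90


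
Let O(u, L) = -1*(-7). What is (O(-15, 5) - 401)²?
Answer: 155236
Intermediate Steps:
O(u, L) = 7
(O(-15, 5) - 401)² = (7 - 401)² = (-394)² = 155236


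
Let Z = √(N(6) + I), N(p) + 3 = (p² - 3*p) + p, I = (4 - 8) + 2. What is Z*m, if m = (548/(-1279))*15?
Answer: -8220*√19/1279 ≈ -28.014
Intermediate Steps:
I = -2 (I = -4 + 2 = -2)
N(p) = -3 + p² - 2*p (N(p) = -3 + ((p² - 3*p) + p) = -3 + (p² - 2*p) = -3 + p² - 2*p)
m = -8220/1279 (m = (548*(-1/1279))*15 = -548/1279*15 = -8220/1279 ≈ -6.4269)
Z = √19 (Z = √((-3 + 6² - 2*6) - 2) = √((-3 + 36 - 12) - 2) = √(21 - 2) = √19 ≈ 4.3589)
Z*m = √19*(-8220/1279) = -8220*√19/1279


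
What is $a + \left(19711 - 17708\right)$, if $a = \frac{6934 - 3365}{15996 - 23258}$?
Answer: $\frac{14542217}{7262} \approx 2002.5$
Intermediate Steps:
$a = - \frac{3569}{7262}$ ($a = \frac{3569}{-7262} = 3569 \left(- \frac{1}{7262}\right) = - \frac{3569}{7262} \approx -0.49146$)
$a + \left(19711 - 17708\right) = - \frac{3569}{7262} + \left(19711 - 17708\right) = - \frac{3569}{7262} + 2003 = \frac{14542217}{7262}$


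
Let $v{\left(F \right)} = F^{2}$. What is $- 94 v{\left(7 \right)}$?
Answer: $-4606$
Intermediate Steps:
$- 94 v{\left(7 \right)} = - 94 \cdot 7^{2} = \left(-94\right) 49 = -4606$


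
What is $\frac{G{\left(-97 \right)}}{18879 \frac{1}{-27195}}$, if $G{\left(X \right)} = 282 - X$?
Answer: $- \frac{490805}{899} \approx -545.95$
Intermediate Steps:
$\frac{G{\left(-97 \right)}}{18879 \frac{1}{-27195}} = \frac{282 - -97}{18879 \frac{1}{-27195}} = \frac{282 + 97}{18879 \left(- \frac{1}{27195}\right)} = \frac{379}{- \frac{899}{1295}} = 379 \left(- \frac{1295}{899}\right) = - \frac{490805}{899}$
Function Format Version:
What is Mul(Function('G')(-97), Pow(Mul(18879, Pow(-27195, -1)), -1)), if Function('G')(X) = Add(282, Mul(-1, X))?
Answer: Rational(-490805, 899) ≈ -545.95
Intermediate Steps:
Mul(Function('G')(-97), Pow(Mul(18879, Pow(-27195, -1)), -1)) = Mul(Add(282, Mul(-1, -97)), Pow(Mul(18879, Pow(-27195, -1)), -1)) = Mul(Add(282, 97), Pow(Mul(18879, Rational(-1, 27195)), -1)) = Mul(379, Pow(Rational(-899, 1295), -1)) = Mul(379, Rational(-1295, 899)) = Rational(-490805, 899)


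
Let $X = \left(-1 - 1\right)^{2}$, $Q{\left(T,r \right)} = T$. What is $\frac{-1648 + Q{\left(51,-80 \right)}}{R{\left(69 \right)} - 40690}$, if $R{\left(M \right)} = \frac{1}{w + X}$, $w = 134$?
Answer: $\frac{220386}{5615219} \approx 0.039248$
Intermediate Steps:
$X = 4$ ($X = \left(-2\right)^{2} = 4$)
$R{\left(M \right)} = \frac{1}{138}$ ($R{\left(M \right)} = \frac{1}{134 + 4} = \frac{1}{138}$)
$\frac{-1648 + Q{\left(51,-80 \right)}}{R{\left(69 \right)} - 40690} = \frac{-1648 + 51}{\frac{1}{138} - 40690} = - \frac{1597}{- \frac{5615219}{138}} = \left(-1597\right) \left(- \frac{138}{5615219}\right) = \frac{220386}{5615219}$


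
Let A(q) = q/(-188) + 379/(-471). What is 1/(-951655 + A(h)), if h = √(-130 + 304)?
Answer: -3730846818232608/3550482030909048574265 + 20853054*√174/3550482030909048574265 ≈ -1.0508e-6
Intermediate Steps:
h = √174 ≈ 13.191
A(q) = -379/471 - q/188 (A(q) = q*(-1/188) + 379*(-1/471) = -q/188 - 379/471 = -379/471 - q/188)
1/(-951655 + A(h)) = 1/(-951655 + (-379/471 - √174/188)) = 1/(-448229884/471 - √174/188)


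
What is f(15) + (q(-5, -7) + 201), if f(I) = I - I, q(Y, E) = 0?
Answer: 201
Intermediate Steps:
f(I) = 0
f(15) + (q(-5, -7) + 201) = 0 + (0 + 201) = 0 + 201 = 201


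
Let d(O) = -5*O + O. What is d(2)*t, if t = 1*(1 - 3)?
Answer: 16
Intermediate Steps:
d(O) = -4*O
t = -2 (t = 1*(-2) = -2)
d(2)*t = -4*2*(-2) = -8*(-2) = 16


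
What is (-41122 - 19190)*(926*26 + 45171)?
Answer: -4176425064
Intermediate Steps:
(-41122 - 19190)*(926*26 + 45171) = -60312*(24076 + 45171) = -60312*69247 = -4176425064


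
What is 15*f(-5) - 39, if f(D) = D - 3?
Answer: -159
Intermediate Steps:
f(D) = -3 + D
15*f(-5) - 39 = 15*(-3 - 5) - 39 = 15*(-8) - 39 = -120 - 39 = -159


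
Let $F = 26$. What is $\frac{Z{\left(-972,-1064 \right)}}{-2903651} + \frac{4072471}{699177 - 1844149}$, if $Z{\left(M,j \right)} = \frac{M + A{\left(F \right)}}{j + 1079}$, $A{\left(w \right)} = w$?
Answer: $- \frac{177374434230803}{49868986391580} \approx -3.5568$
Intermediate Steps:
$Z{\left(M,j \right)} = \frac{26 + M}{1079 + j}$ ($Z{\left(M,j \right)} = \frac{M + 26}{j + 1079} = \frac{26 + M}{1079 + j}$)
$\frac{Z{\left(-972,-1064 \right)}}{-2903651} + \frac{4072471}{699177 - 1844149} = \frac{\frac{1}{1079 - 1064} \left(26 - 972\right)}{-2903651} + \frac{4072471}{699177 - 1844149} = \frac{1}{15} \left(-946\right) \left(- \frac{1}{2903651}\right) + \frac{4072471}{699177 - 1844149} = \frac{1}{15} \left(-946\right) \left(- \frac{1}{2903651}\right) + \frac{4072471}{-1144972} = \left(- \frac{946}{15}\right) \left(- \frac{1}{2903651}\right) + 4072471 \left(- \frac{1}{1144972}\right) = \frac{946}{43554765} - \frac{4072471}{1144972} = - \frac{177374434230803}{49868986391580}$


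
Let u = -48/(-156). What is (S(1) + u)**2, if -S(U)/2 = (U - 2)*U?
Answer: 900/169 ≈ 5.3254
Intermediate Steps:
u = 4/13 (u = -48*(-1/156) = 4/13 ≈ 0.30769)
S(U) = -2*U*(-2 + U) (S(U) = -2*(U - 2)*U = -2*(-2 + U)*U = -2*U*(-2 + U))
(S(1) + u)**2 = (2*1*(2 - 1*1) + 4/13)**2 = (2*1*(2 - 1) + 4/13)**2 = (2*1*1 + 4/13)**2 = (2 + 4/13)**2 = (30/13)**2 = 900/169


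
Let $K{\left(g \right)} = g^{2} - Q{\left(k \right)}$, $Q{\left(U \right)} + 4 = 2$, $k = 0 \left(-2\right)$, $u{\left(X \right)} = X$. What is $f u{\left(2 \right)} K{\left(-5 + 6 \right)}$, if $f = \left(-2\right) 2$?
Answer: $-24$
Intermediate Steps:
$k = 0$
$Q{\left(U \right)} = -2$ ($Q{\left(U \right)} = -4 + 2 = -2$)
$f = -4$
$K{\left(g \right)} = 2 + g^{2}$ ($K{\left(g \right)} = g^{2} - -2 = g^{2} + 2 = 2 + g^{2}$)
$f u{\left(2 \right)} K{\left(-5 + 6 \right)} = \left(-4\right) 2 \left(2 + \left(-5 + 6\right)^{2}\right) = - 8 \left(2 + 1^{2}\right) = - 8 \left(2 + 1\right) = \left(-8\right) 3 = -24$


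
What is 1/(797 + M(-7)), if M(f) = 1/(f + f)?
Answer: 14/11157 ≈ 0.0012548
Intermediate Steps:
M(f) = 1/(2*f)
1/(797 + M(-7)) = 1/(797 + (½)/(-7)) = 1/(797 + (½)*(-⅐)) = 1/(797 - 1/14) = 1/(11157/14) = 14/11157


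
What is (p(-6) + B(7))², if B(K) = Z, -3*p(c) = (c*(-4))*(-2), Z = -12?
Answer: 16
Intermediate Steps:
p(c) = -8*c/3 (p(c) = -c*(-4)*(-2)/3 = -(-4*c)*(-2)/3 = -8*c/3)
B(K) = -12
(p(-6) + B(7))² = (-8/3*(-6) - 12)² = (16 - 12)² = 4² = 16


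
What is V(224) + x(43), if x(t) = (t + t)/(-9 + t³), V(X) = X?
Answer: 8903819/39749 ≈ 224.00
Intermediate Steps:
x(t) = 2*t/(-9 + t³) (x(t) = (2*t)/(-9 + t³) = 2*t/(-9 + t³))
V(224) + x(43) = 224 + 2*43/(-9 + 43³) = 224 + 2*43/(-9 + 79507) = 224 + 2*43/79498 = 224 + 2*43*(1/79498) = 224 + 43/39749 = 8903819/39749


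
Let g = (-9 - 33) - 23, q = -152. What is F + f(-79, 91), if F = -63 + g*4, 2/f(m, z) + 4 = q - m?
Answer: -24873/77 ≈ -323.03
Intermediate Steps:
f(m, z) = 2/(-156 - m) (f(m, z) = 2/(-4 + (-152 - m)) = 2/(-156 - m))
g = -65 (g = -42 - 23 = -65)
F = -323 (F = -63 - 65*4 = -63 - 260 = -323)
F + f(-79, 91) = -323 - 2/(156 - 79) = -323 - 2/77 = -24873/77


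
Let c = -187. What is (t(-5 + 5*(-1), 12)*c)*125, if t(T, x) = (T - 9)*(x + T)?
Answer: 888250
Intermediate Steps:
t(T, x) = (-9 + T)*(T + x)
(t(-5 + 5*(-1), 12)*c)*125 = (((-5 + 5*(-1))² - 9*(-5 + 5*(-1)) - 9*12 + (-5 + 5*(-1))*12)*(-187))*125 = (((-5 - 5)² - 9*(-5 - 5) - 108 + (-5 - 5)*12)*(-187))*125 = (((-10)² - 9*(-10) - 108 - 10*12)*(-187))*125 = ((100 + 90 - 108 - 120)*(-187))*125 = -38*(-187)*125 = 7106*125 = 888250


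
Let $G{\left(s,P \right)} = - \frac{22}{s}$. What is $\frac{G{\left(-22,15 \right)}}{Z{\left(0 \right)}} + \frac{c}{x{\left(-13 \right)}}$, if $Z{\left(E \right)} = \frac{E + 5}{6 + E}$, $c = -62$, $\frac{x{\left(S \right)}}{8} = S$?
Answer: $\frac{467}{260} \approx 1.7962$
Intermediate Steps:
$x{\left(S \right)} = 8 S$
$Z{\left(E \right)} = \frac{5 + E}{6 + E}$
$\frac{G{\left(-22,15 \right)}}{Z{\left(0 \right)}} + \frac{c}{x{\left(-13 \right)}} = \frac{\left(-22\right) \frac{1}{-22}}{\frac{1}{6 + 0} \left(5 + 0\right)} - \frac{62}{8 \left(-13\right)} = \frac{\left(-22\right) \left(- \frac{1}{22}\right)}{\frac{1}{6} \cdot 5} - \frac{62}{-104} = 1 \frac{1}{\frac{1}{6} \cdot 5} - - \frac{31}{52} = 1 \frac{1}{\frac{5}{6}} + \frac{31}{52} = 1 \cdot \frac{6}{5} + \frac{31}{52} = \frac{6}{5} + \frac{31}{52} = \frac{467}{260}$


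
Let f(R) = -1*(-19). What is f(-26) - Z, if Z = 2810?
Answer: -2791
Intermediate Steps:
f(R) = 19
f(-26) - Z = 19 - 1*2810 = 19 - 2810 = -2791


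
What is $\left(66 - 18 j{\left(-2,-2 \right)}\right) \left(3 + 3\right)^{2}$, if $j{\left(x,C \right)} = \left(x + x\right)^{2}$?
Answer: $-7992$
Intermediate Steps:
$j{\left(x,C \right)} = 4 x^{2}$ ($j{\left(x,C \right)} = \left(2 x\right)^{2} = 4 x^{2}$)
$\left(66 - 18 j{\left(-2,-2 \right)}\right) \left(3 + 3\right)^{2} = \left(66 - 18 \cdot 4 \left(-2\right)^{2}\right) \left(3 + 3\right)^{2} = \left(66 - 18 \cdot 4 \cdot 4\right) 6^{2} = \left(66 - 288\right) 36 = \left(-222\right) 36 = -7992$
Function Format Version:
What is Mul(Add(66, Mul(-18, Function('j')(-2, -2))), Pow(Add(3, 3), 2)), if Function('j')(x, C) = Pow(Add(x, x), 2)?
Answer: -7992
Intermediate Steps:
Function('j')(x, C) = Mul(4, Pow(x, 2)) (Function('j')(x, C) = Pow(Mul(2, x), 2) = Mul(4, Pow(x, 2)))
Mul(Add(66, Mul(-18, Function('j')(-2, -2))), Pow(Add(3, 3), 2)) = Mul(Add(66, Mul(-18, Mul(4, Pow(-2, 2)))), Pow(Add(3, 3), 2)) = Mul(Add(66, Mul(-18, Mul(4, 4))), Pow(6, 2)) = Mul(Add(66, Mul(-18, 16)), 36) = Mul(Add(66, -288), 36) = Mul(-222, 36) = -7992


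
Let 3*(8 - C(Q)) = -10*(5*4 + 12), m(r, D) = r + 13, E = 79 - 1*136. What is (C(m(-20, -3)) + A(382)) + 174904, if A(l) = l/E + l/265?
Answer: 2643577504/15105 ≈ 1.7501e+5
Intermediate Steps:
E = -57 (E = 79 - 136 = -57)
m(r, D) = 13 + r
A(l) = -208*l/15105 (A(l) = l/(-57) + l/265 = l*(-1/57) + l*(1/265) = -l/57 + l/265 = -208*l/15105)
C(Q) = 344/3 (C(Q) = 8 - (-10)*(5*4 + 12)/3 = 8 - (-10)*(20 + 12)/3 = 8 - (-10)*32/3 = 8 - ⅓*(-320) = 8 + 320/3 = 344/3)
(C(m(-20, -3)) + A(382)) + 174904 = (344/3 - 208/15105*382) + 174904 = (344/3 - 79456/15105) + 174904 = 1652584/15105 + 174904 = 2643577504/15105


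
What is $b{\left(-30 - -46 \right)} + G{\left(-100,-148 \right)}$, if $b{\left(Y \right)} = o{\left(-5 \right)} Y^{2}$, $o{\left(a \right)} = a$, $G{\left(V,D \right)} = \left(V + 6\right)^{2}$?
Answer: $7556$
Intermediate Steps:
$G{\left(V,D \right)} = \left(6 + V\right)^{2}$
$b{\left(Y \right)} = - 5 Y^{2}$
$b{\left(-30 - -46 \right)} + G{\left(-100,-148 \right)} = - 5 \left(-30 - -46\right)^{2} + \left(6 - 100\right)^{2} = - 5 \left(-30 + 46\right)^{2} + \left(-94\right)^{2} = - 5 \cdot 16^{2} + 8836 = \left(-5\right) 256 + 8836 = -1280 + 8836 = 7556$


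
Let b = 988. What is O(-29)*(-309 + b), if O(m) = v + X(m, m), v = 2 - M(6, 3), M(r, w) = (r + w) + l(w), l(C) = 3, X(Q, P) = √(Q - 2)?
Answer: -6790 + 679*I*√31 ≈ -6790.0 + 3780.5*I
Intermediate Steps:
X(Q, P) = √(-2 + Q)
M(r, w) = 3 + r + w (M(r, w) = (r + w) + 3 = 3 + r + w)
v = -10 (v = 2 - (3 + 6 + 3) = 2 - 1*12 = 2 - 12 = -10)
O(m) = -10 + √(-2 + m)
O(-29)*(-309 + b) = (-10 + √(-2 - 29))*(-309 + 988) = (-10 + √(-31))*679 = (-10 + I*√31)*679 = -6790 + 679*I*√31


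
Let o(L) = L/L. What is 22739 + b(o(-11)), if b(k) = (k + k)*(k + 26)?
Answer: 22793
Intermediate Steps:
o(L) = 1
b(k) = 2*k*(26 + k) (b(k) = (2*k)*(26 + k) = 2*k*(26 + k))
22739 + b(o(-11)) = 22739 + 2*1*(26 + 1) = 22739 + 2*1*27 = 22739 + 54 = 22793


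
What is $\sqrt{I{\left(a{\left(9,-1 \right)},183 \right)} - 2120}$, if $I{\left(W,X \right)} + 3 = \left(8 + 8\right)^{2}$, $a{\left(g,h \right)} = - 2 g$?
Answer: $i \sqrt{1867} \approx 43.209 i$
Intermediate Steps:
$I{\left(W,X \right)} = 253$ ($I{\left(W,X \right)} = -3 + \left(8 + 8\right)^{2} = -3 + 16^{2} = -3 + 256 = 253$)
$\sqrt{I{\left(a{\left(9,-1 \right)},183 \right)} - 2120} = \sqrt{253 - 2120} = \sqrt{-1867} = i \sqrt{1867}$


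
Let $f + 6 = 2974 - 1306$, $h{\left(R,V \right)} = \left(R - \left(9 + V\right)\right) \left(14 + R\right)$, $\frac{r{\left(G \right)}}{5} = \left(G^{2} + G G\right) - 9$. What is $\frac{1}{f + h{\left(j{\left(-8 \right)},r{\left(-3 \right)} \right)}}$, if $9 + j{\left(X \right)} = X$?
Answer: $\frac{1}{1875} \approx 0.00053333$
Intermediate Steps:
$j{\left(X \right)} = -9 + X$
$r{\left(G \right)} = -45 + 10 G^{2}$ ($r{\left(G \right)} = 5 \left(\left(G^{2} + G G\right) - 9\right) = 5 \left(\left(G^{2} + G^{2}\right) - 9\right) = 5 \left(2 G^{2} - 9\right) = 5 \left(-9 + 2 G^{2}\right) = -45 + 10 G^{2}$)
$h{\left(R,V \right)} = \left(14 + R\right) \left(-9 + R - V\right)$ ($h{\left(R,V \right)} = \left(-9 + R - V\right) \left(14 + R\right) = \left(14 + R\right) \left(-9 + R - V\right)$)
$f = 1662$ ($f = -6 + \left(2974 - 1306\right) = -6 + 1668 = 1662$)
$\frac{1}{f + h{\left(j{\left(-8 \right)},r{\left(-3 \right)} \right)}} = \frac{1}{1662 - \left(126 - \left(-9 - 8\right)^{2} - 5 \left(-9 - 8\right) + 14 \left(-45 + 10 \left(-3\right)^{2}\right) + \left(-9 - 8\right) \left(-45 + 10 \left(-3\right)^{2}\right)\right)} = \frac{1}{1662 - \left(211 - 289 - 3 \left(-45 + 10 \cdot 9\right)\right)} = \frac{1}{1662 - \left(-78 - 3 \left(-45 + 90\right)\right)} = \frac{1}{1662 - \left(552 - 765\right)} = \frac{1}{1662 - -213} = \frac{1}{1662 + 213} = \frac{1}{1875}$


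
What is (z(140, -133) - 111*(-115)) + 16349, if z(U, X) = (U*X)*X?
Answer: 2505574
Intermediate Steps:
z(U, X) = U*X**2
(z(140, -133) - 111*(-115)) + 16349 = (140*(-133)**2 - 111*(-115)) + 16349 = (140*17689 + 12765) + 16349 = (2476460 + 12765) + 16349 = 2489225 + 16349 = 2505574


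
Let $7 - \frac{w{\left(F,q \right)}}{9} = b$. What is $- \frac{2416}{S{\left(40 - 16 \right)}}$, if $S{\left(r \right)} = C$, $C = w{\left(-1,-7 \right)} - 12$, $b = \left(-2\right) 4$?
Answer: $- \frac{2416}{123} \approx -19.642$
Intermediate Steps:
$b = -8$
$w{\left(F,q \right)} = 135$ ($w{\left(F,q \right)} = 63 - -72 = 63 + 72 = 135$)
$C = 123$ ($C = 135 - 12 = 123$)
$S{\left(r \right)} = 123$
$- \frac{2416}{S{\left(40 - 16 \right)}} = - \frac{2416}{123}$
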